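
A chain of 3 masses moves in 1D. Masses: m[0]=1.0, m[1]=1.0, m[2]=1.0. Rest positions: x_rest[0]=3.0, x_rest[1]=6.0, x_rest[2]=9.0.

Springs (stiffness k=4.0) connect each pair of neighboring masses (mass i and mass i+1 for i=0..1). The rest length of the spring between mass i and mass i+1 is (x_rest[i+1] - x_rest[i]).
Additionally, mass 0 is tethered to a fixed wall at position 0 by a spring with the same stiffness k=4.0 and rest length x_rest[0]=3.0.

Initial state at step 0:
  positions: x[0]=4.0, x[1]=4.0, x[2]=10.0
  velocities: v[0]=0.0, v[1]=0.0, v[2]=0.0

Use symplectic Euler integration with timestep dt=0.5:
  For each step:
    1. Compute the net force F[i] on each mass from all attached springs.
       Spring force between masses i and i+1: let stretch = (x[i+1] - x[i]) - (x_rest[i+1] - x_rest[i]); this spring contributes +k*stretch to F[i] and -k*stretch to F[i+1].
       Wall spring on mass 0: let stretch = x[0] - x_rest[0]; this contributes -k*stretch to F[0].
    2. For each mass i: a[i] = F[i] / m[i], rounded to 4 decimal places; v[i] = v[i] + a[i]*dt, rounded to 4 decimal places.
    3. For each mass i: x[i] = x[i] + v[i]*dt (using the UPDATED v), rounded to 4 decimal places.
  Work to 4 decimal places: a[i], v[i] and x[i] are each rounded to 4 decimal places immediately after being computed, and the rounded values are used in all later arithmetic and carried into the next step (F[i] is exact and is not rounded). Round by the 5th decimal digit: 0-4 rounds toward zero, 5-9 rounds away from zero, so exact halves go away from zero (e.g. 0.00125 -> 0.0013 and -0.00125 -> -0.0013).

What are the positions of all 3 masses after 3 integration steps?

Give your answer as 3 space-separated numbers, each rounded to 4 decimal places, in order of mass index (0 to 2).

Answer: 3.0000 6.0000 9.0000

Derivation:
Step 0: x=[4.0000 4.0000 10.0000] v=[0.0000 0.0000 0.0000]
Step 1: x=[0.0000 10.0000 7.0000] v=[-8.0000 12.0000 -6.0000]
Step 2: x=[6.0000 3.0000 10.0000] v=[12.0000 -14.0000 6.0000]
Step 3: x=[3.0000 6.0000 9.0000] v=[-6.0000 6.0000 -2.0000]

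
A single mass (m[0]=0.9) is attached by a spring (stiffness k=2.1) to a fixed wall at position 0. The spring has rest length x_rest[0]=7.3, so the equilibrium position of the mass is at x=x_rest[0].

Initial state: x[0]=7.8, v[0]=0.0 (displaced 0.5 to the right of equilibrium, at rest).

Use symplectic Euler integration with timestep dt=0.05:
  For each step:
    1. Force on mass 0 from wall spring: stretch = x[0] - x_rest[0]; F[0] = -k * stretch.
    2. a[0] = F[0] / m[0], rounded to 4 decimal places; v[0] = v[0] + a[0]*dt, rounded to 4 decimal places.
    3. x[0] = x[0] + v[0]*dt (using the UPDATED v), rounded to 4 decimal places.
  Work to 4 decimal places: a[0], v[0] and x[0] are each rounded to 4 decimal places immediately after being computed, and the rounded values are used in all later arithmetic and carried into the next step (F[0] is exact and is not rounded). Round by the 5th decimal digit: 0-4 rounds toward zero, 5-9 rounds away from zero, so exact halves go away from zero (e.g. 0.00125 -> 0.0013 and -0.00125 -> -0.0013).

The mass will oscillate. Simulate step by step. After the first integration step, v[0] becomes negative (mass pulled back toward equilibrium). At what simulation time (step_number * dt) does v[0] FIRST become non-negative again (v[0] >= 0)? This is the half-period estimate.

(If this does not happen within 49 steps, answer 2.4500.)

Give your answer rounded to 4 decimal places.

Step 0: x=[7.8000] v=[0.0000]
Step 1: x=[7.7971] v=[-0.0583]
Step 2: x=[7.7913] v=[-0.1163]
Step 3: x=[7.7826] v=[-0.1736]
Step 4: x=[7.7711] v=[-0.2299]
Step 5: x=[7.7569] v=[-0.2849]
Step 6: x=[7.7400] v=[-0.3382]
Step 7: x=[7.7205] v=[-0.3895]
Step 8: x=[7.6986] v=[-0.4386]
Step 9: x=[7.6743] v=[-0.4851]
Step 10: x=[7.6479] v=[-0.5288]
Step 11: x=[7.6194] v=[-0.5694]
Step 12: x=[7.5891] v=[-0.6067]
Step 13: x=[7.5571] v=[-0.6404]
Step 14: x=[7.5236] v=[-0.6704]
Step 15: x=[7.4888] v=[-0.6965]
Step 16: x=[7.4529] v=[-0.7185]
Step 17: x=[7.4161] v=[-0.7363]
Step 18: x=[7.3786] v=[-0.7498]
Step 19: x=[7.3407] v=[-0.7590]
Step 20: x=[7.3025] v=[-0.7638]
Step 21: x=[7.2643] v=[-0.7641]
Step 22: x=[7.2263] v=[-0.7599]
Step 23: x=[7.1887] v=[-0.7513]
Step 24: x=[7.1518] v=[-0.7383]
Step 25: x=[7.1158] v=[-0.7210]
Step 26: x=[7.0808] v=[-0.6995]
Step 27: x=[7.0471] v=[-0.6739]
Step 28: x=[7.0149] v=[-0.6444]
Step 29: x=[6.9843] v=[-0.6111]
Step 30: x=[6.9556] v=[-0.5743]
Step 31: x=[6.9289] v=[-0.5341]
Step 32: x=[6.9044] v=[-0.4908]
Step 33: x=[6.8822] v=[-0.4446]
Step 34: x=[6.8624] v=[-0.3959]
Step 35: x=[6.8452] v=[-0.3448]
Step 36: x=[6.8306] v=[-0.2917]
Step 37: x=[6.8188] v=[-0.2369]
Step 38: x=[6.8098] v=[-0.1808]
Step 39: x=[6.8036] v=[-0.1236]
Step 40: x=[6.8003] v=[-0.0657]
Step 41: x=[6.7999] v=[-0.0074]
Step 42: x=[6.8024] v=[0.0509]
First v>=0 after going negative at step 42, time=2.1000

Answer: 2.1000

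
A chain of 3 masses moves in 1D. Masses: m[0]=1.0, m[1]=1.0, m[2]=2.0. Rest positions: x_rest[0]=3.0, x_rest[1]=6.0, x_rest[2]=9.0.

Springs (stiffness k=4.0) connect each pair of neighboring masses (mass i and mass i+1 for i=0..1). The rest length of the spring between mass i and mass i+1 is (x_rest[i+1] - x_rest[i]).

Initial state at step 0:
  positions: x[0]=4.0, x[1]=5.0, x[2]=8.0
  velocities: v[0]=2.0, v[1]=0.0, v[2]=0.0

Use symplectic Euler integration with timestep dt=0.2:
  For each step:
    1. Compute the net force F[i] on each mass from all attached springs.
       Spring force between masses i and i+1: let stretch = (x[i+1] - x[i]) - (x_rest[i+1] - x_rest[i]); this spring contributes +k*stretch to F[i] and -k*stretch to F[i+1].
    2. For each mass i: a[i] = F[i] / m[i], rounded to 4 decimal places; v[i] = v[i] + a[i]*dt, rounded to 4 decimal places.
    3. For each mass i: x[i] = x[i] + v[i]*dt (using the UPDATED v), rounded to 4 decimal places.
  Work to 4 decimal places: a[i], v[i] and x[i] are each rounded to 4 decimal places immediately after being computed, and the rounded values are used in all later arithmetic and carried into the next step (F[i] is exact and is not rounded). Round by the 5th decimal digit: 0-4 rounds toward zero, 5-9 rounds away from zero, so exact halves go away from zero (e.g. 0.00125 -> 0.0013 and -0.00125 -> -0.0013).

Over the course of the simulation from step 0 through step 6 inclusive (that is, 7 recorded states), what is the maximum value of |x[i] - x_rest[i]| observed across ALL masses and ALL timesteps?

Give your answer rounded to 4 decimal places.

Answer: 1.0800

Derivation:
Step 0: x=[4.0000 5.0000 8.0000] v=[2.0000 0.0000 0.0000]
Step 1: x=[4.0800 5.3200 8.0000] v=[0.4000 1.6000 0.0000]
Step 2: x=[3.8784 5.8704 8.0256] v=[-1.0080 2.7520 0.1280]
Step 3: x=[3.5155 6.4469 8.1188] v=[-1.8144 2.8826 0.4659]
Step 4: x=[3.1416 6.8219 8.3182] v=[-1.8693 1.8750 0.9971]
Step 5: x=[2.8766 6.8475 8.6379] v=[-1.3251 0.1278 1.5986]
Step 6: x=[2.7669 6.5242 9.0544] v=[-0.5484 -1.6166 2.0824]
Max displacement = 1.0800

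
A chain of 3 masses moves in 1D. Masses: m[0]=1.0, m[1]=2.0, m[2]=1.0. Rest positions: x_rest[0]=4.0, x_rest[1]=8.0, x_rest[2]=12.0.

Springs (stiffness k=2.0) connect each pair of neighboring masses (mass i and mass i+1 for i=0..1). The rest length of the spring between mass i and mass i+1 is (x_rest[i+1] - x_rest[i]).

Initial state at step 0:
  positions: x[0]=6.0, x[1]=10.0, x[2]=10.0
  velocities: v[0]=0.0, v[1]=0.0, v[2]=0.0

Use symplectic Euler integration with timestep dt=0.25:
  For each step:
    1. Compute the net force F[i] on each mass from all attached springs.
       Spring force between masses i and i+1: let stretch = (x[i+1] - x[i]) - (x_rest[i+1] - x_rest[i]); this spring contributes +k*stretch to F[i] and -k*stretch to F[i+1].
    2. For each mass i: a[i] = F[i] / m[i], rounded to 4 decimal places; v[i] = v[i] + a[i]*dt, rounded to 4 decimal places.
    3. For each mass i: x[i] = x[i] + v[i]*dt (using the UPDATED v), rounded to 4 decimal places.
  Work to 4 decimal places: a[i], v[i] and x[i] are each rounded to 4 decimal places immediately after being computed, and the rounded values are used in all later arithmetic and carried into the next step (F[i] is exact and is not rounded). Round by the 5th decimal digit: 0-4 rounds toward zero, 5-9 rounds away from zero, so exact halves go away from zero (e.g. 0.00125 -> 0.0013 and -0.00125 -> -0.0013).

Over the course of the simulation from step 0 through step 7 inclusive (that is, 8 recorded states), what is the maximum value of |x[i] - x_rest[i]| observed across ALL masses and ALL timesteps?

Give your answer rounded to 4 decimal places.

Step 0: x=[6.0000 10.0000 10.0000] v=[0.0000 0.0000 0.0000]
Step 1: x=[6.0000 9.7500 10.5000] v=[0.0000 -1.0000 2.0000]
Step 2: x=[5.9688 9.3125 11.4063] v=[-0.1250 -1.7500 3.6250]
Step 3: x=[5.8555 8.7969 12.5508] v=[-0.4532 -2.0625 4.5781]
Step 4: x=[5.6099 8.3321 13.7261] v=[-0.9825 -1.8594 4.7012]
Step 5: x=[5.2046 8.0342 14.7272] v=[-1.6214 -1.1915 4.0042]
Step 6: x=[4.6530 7.9778 15.3916] v=[-2.2066 -0.2257 2.6577]
Step 7: x=[4.0170 8.1770 15.6293] v=[-2.5442 0.7966 0.9508]
Max displacement = 3.6293

Answer: 3.6293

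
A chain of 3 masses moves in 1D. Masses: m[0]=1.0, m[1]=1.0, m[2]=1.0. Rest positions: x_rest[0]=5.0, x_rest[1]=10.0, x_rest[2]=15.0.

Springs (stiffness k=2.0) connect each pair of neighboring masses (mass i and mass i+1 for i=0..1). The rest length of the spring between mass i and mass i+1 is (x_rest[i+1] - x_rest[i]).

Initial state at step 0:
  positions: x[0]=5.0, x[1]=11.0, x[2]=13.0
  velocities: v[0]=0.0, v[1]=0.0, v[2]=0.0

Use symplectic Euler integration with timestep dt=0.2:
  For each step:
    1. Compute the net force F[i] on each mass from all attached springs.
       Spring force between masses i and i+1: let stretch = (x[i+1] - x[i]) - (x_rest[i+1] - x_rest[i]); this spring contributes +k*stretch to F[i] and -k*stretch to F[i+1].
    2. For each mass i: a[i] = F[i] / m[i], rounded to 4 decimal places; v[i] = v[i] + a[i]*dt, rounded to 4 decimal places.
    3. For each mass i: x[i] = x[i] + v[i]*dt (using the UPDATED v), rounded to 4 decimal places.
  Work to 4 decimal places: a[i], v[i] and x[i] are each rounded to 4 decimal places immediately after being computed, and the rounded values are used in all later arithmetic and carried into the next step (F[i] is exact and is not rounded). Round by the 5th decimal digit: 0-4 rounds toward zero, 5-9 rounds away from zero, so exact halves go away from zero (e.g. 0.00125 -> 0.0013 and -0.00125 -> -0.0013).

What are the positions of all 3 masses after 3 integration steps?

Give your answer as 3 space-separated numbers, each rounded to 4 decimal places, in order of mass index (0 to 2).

Answer: 5.3287 9.4456 14.2257

Derivation:
Step 0: x=[5.0000 11.0000 13.0000] v=[0.0000 0.0000 0.0000]
Step 1: x=[5.0800 10.6800 13.2400] v=[0.4000 -1.6000 1.2000]
Step 2: x=[5.2080 10.1168 13.6752] v=[0.6400 -2.8160 2.1760]
Step 3: x=[5.3287 9.4456 14.2257] v=[0.6035 -3.3562 2.7526]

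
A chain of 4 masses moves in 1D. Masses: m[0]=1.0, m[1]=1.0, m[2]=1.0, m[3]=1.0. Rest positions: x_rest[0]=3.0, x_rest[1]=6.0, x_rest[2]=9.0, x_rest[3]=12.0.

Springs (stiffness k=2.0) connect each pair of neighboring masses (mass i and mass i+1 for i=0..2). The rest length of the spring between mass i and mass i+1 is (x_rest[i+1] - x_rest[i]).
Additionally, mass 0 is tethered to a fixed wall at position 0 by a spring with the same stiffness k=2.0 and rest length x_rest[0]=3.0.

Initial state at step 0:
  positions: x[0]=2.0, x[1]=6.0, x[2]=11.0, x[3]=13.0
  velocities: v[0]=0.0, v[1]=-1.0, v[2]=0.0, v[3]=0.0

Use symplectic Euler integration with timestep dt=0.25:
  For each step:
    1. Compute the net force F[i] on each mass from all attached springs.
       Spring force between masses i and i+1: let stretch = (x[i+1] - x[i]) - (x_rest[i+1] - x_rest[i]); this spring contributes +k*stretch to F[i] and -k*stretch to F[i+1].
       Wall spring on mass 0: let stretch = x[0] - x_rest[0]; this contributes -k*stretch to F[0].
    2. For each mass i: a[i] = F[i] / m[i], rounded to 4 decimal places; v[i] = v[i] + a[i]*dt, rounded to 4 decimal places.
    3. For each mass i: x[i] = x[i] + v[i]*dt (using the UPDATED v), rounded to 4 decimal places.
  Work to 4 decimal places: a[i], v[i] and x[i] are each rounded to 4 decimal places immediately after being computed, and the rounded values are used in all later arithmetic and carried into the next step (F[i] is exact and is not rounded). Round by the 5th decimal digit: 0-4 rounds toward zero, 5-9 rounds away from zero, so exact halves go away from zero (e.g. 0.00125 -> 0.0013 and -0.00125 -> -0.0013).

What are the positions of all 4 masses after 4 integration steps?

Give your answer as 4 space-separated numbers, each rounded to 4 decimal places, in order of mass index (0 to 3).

Answer: 3.6135 6.1812 8.6013 13.4471

Derivation:
Step 0: x=[2.0000 6.0000 11.0000 13.0000] v=[0.0000 -1.0000 0.0000 0.0000]
Step 1: x=[2.2500 5.8750 10.6250 13.1250] v=[1.0000 -0.5000 -1.5000 0.5000]
Step 2: x=[2.6719 5.8906 9.9688 13.3125] v=[1.6875 0.0625 -2.6250 0.7500]
Step 3: x=[3.1621 6.0137 9.2207 13.4571] v=[1.9609 0.4923 -2.9923 0.5782]
Step 4: x=[3.6135 6.1812 8.6013 13.4471] v=[1.8057 0.6700 -2.4776 -0.0400]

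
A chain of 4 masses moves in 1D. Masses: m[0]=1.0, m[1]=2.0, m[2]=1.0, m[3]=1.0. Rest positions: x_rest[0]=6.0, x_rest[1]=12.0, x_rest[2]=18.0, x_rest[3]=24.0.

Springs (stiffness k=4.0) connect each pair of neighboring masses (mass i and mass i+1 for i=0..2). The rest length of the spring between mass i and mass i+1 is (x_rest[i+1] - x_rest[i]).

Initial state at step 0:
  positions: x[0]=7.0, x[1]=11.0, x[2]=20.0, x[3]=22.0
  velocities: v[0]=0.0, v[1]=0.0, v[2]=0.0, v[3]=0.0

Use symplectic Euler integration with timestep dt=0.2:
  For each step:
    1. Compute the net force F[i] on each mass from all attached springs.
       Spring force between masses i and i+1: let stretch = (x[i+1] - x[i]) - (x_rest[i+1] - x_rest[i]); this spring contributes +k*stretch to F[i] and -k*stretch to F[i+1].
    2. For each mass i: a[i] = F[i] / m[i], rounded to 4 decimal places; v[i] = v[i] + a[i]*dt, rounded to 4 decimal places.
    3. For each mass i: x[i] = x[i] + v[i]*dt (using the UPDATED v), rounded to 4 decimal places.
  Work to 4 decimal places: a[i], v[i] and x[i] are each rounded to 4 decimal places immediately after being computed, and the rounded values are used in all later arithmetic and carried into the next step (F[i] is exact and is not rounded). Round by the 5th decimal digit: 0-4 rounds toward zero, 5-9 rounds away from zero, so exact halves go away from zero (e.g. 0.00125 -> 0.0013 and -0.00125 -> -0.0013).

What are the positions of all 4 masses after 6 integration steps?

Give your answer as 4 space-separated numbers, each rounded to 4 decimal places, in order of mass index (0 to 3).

Step 0: x=[7.0000 11.0000 20.0000 22.0000] v=[0.0000 0.0000 0.0000 0.0000]
Step 1: x=[6.6800 11.4000 18.8800 22.6400] v=[-1.6000 2.0000 -5.6000 3.2000]
Step 2: x=[6.1552 12.0208 17.1648 23.6384] v=[-2.6240 3.1040 -8.5760 4.9920]
Step 3: x=[5.6089 12.5839 15.6623 24.5610] v=[-2.7315 2.8154 -7.5123 4.6131]
Step 4: x=[5.2186 12.8353 15.0911 25.0198] v=[-1.9515 1.2568 -2.8561 2.2941]
Step 5: x=[5.0870 12.6578 15.7475 24.8500] v=[-0.6581 -0.8876 3.2822 -0.8489]
Step 6: x=[5.2067 12.1218 17.3660 24.1838] v=[0.5985 -2.6800 8.0924 -3.3309]

Answer: 5.2067 12.1218 17.3660 24.1838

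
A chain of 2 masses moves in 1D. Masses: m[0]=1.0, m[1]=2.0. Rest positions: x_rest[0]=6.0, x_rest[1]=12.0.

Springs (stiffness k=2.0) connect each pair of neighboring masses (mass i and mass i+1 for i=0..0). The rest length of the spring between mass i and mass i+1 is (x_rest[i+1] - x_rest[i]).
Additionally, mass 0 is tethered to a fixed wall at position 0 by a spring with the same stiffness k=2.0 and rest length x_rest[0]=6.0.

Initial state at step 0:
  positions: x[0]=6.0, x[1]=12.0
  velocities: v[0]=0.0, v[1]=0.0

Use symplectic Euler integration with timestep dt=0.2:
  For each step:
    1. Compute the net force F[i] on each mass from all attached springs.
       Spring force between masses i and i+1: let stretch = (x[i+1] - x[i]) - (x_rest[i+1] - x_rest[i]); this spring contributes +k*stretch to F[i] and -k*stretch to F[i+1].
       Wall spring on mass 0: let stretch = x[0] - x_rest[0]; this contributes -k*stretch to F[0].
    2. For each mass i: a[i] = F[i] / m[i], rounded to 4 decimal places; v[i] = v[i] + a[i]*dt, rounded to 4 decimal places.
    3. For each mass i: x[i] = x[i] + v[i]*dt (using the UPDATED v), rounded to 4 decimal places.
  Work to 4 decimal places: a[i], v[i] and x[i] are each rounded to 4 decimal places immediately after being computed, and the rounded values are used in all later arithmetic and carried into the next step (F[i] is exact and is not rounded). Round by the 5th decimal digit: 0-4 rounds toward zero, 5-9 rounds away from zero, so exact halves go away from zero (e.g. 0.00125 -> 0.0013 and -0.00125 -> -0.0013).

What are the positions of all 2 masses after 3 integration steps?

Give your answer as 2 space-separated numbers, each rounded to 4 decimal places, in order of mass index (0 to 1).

Answer: 6.0000 12.0000

Derivation:
Step 0: x=[6.0000 12.0000] v=[0.0000 0.0000]
Step 1: x=[6.0000 12.0000] v=[0.0000 0.0000]
Step 2: x=[6.0000 12.0000] v=[0.0000 0.0000]
Step 3: x=[6.0000 12.0000] v=[0.0000 0.0000]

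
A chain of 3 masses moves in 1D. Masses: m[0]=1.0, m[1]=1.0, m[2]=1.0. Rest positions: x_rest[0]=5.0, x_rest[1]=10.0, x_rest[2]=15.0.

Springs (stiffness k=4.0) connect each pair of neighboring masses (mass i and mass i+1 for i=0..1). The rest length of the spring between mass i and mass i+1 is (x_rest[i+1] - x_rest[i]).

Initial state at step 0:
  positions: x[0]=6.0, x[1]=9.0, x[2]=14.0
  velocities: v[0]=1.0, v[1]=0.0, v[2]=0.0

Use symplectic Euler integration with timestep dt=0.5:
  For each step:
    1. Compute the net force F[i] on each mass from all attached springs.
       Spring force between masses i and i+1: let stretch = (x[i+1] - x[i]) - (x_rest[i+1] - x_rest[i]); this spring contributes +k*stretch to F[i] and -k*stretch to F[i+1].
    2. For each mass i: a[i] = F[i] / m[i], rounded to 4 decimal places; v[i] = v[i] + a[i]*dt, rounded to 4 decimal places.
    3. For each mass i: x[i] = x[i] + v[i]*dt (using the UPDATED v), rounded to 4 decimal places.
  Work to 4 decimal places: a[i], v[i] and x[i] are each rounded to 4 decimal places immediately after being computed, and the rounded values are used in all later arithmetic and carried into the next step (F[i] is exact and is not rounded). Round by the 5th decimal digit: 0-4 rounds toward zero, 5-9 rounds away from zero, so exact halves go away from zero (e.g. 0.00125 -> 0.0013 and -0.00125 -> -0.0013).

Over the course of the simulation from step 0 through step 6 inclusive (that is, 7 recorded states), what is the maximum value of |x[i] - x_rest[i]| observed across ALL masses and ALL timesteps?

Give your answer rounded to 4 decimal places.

Step 0: x=[6.0000 9.0000 14.0000] v=[1.0000 0.0000 0.0000]
Step 1: x=[4.5000 11.0000 14.0000] v=[-3.0000 4.0000 0.0000]
Step 2: x=[4.5000 9.5000 16.0000] v=[0.0000 -3.0000 4.0000]
Step 3: x=[4.5000 9.5000 16.5000] v=[0.0000 0.0000 1.0000]
Step 4: x=[4.5000 11.5000 15.0000] v=[0.0000 4.0000 -3.0000]
Step 5: x=[6.5000 10.0000 15.0000] v=[4.0000 -3.0000 0.0000]
Step 6: x=[7.0000 10.0000 15.0000] v=[1.0000 0.0000 0.0000]
Max displacement = 2.0000

Answer: 2.0000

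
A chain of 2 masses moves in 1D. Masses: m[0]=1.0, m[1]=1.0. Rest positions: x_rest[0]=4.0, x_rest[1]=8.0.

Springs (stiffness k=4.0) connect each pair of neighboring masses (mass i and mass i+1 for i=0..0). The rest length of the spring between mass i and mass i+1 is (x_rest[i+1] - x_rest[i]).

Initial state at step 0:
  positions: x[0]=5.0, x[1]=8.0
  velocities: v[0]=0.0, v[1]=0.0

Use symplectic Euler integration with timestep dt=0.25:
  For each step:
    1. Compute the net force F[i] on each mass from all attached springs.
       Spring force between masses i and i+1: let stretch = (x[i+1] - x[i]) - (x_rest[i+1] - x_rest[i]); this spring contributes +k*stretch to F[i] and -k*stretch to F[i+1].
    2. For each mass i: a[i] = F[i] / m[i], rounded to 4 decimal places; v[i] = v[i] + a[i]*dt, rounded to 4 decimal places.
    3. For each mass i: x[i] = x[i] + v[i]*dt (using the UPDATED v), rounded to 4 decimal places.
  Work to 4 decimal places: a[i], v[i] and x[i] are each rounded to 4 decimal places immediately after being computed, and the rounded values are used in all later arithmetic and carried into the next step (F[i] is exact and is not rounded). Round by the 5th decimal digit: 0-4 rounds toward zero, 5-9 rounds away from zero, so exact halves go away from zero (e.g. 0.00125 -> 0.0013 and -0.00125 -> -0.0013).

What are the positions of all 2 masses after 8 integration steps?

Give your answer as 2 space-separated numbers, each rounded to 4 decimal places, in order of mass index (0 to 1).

Answer: 5.0294 7.9709

Derivation:
Step 0: x=[5.0000 8.0000] v=[0.0000 0.0000]
Step 1: x=[4.7500 8.2500] v=[-1.0000 1.0000]
Step 2: x=[4.3750 8.6250] v=[-1.5000 1.5000]
Step 3: x=[4.0625 8.9375] v=[-1.2500 1.2500]
Step 4: x=[3.9688 9.0313] v=[-0.3750 0.3750]
Step 5: x=[4.1407 8.8594] v=[0.6875 -0.6875]
Step 6: x=[4.4923 8.5079] v=[1.4062 -1.4062]
Step 7: x=[4.8478 8.1525] v=[1.4218 -1.4218]
Step 8: x=[5.0294 7.9709] v=[0.7265 -0.7265]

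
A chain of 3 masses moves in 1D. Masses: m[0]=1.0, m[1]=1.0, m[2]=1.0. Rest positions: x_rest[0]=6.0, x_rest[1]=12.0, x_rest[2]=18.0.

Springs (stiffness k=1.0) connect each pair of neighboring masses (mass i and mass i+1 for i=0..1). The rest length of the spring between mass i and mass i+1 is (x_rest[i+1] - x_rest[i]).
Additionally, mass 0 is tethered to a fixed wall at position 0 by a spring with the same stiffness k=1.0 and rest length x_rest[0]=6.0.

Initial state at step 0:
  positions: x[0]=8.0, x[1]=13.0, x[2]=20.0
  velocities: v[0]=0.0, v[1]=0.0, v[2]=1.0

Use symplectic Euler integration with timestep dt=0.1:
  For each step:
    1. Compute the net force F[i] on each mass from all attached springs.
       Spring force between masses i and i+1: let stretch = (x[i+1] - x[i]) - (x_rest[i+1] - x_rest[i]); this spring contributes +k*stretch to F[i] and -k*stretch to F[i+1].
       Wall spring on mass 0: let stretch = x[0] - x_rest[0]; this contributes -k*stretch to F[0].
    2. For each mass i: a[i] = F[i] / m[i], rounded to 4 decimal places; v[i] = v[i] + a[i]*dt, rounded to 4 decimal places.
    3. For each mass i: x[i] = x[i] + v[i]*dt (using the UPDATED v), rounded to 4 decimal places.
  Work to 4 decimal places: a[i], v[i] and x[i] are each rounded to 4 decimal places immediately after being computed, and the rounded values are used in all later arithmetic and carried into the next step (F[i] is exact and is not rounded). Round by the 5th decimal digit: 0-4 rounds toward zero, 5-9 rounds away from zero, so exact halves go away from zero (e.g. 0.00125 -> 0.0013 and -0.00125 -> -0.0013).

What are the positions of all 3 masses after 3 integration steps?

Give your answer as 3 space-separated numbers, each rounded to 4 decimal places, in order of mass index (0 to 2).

Step 0: x=[8.0000 13.0000 20.0000] v=[0.0000 0.0000 1.0000]
Step 1: x=[7.9700 13.0200 20.0900] v=[-0.3000 0.2000 0.9000]
Step 2: x=[7.9108 13.0602 20.1693] v=[-0.5920 0.4020 0.7930]
Step 3: x=[7.8240 13.1200 20.2375] v=[-0.8681 0.5980 0.6821]

Answer: 7.8240 13.1200 20.2375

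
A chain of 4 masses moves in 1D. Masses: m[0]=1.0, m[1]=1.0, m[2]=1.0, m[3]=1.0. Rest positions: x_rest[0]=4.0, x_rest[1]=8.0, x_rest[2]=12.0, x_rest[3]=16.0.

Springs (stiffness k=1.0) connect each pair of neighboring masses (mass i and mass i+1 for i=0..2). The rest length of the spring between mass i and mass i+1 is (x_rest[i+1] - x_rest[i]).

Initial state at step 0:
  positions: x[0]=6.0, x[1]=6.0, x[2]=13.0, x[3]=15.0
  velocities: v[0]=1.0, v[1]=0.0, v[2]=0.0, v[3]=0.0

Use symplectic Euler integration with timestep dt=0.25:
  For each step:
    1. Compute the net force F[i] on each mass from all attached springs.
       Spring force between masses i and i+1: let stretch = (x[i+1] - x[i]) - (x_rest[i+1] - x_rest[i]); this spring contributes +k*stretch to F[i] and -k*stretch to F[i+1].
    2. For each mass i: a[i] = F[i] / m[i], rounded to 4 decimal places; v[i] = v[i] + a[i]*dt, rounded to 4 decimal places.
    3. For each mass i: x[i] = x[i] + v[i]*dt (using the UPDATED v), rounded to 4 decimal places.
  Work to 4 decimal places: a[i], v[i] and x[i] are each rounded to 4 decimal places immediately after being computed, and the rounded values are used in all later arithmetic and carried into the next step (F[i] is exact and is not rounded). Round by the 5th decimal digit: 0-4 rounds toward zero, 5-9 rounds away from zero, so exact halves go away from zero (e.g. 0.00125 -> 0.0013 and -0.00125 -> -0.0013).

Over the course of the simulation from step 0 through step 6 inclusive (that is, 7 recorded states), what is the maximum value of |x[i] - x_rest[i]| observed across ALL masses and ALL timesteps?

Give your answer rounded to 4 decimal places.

Answer: 2.6931

Derivation:
Step 0: x=[6.0000 6.0000 13.0000 15.0000] v=[1.0000 0.0000 0.0000 0.0000]
Step 1: x=[6.0000 6.4375 12.6875 15.1250] v=[0.0000 1.7500 -1.2500 0.5000]
Step 2: x=[5.7774 7.2383 12.1367 15.3477] v=[-0.8906 3.2031 -2.2031 0.8906]
Step 3: x=[5.3961 8.2539 11.4805 15.6197] v=[-1.5254 4.0625 -2.6250 1.0879]
Step 4: x=[4.9434 9.2926 10.8813 15.8830] v=[-1.8110 4.1547 -2.3969 1.0531]
Step 5: x=[4.5125 10.1588 10.4954 16.0837] v=[-1.7237 3.4646 -1.5437 0.8027]
Step 6: x=[4.1845 10.6931 10.4377 16.1851] v=[-1.3121 2.1372 -0.2308 0.4056]
Max displacement = 2.6931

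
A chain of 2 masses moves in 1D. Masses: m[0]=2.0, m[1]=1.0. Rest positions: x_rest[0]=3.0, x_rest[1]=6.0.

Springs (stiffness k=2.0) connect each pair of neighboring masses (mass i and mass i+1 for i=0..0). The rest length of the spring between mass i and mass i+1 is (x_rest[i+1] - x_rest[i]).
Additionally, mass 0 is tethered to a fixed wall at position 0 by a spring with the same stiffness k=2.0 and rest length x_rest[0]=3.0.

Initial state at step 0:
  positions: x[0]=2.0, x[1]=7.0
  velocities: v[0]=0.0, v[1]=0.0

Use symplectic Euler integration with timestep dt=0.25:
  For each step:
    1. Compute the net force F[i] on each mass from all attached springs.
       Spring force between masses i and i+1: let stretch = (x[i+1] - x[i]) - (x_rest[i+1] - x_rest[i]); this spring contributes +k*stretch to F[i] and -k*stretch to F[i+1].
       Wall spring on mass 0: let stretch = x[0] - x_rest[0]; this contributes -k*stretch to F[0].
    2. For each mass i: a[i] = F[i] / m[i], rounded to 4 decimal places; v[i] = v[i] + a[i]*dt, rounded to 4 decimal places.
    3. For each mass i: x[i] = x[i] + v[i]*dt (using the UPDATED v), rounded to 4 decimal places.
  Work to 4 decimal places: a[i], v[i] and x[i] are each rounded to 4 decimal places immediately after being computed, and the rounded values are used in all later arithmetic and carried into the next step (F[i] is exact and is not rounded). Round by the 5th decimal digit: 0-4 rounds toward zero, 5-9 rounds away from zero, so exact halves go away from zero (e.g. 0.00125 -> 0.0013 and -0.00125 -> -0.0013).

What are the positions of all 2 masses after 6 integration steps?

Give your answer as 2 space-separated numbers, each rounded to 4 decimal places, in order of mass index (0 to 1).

Answer: 3.8249 4.7007

Derivation:
Step 0: x=[2.0000 7.0000] v=[0.0000 0.0000]
Step 1: x=[2.1875 6.7500] v=[0.7500 -1.0000]
Step 2: x=[2.5235 6.3047] v=[1.3438 -1.7813]
Step 3: x=[2.9381 5.7617] v=[1.6582 -2.1719]
Step 4: x=[3.3455 5.2408] v=[1.6296 -2.0837]
Step 5: x=[3.6623 4.8580] v=[1.2671 -1.5314]
Step 6: x=[3.8249 4.7007] v=[0.6505 -0.6293]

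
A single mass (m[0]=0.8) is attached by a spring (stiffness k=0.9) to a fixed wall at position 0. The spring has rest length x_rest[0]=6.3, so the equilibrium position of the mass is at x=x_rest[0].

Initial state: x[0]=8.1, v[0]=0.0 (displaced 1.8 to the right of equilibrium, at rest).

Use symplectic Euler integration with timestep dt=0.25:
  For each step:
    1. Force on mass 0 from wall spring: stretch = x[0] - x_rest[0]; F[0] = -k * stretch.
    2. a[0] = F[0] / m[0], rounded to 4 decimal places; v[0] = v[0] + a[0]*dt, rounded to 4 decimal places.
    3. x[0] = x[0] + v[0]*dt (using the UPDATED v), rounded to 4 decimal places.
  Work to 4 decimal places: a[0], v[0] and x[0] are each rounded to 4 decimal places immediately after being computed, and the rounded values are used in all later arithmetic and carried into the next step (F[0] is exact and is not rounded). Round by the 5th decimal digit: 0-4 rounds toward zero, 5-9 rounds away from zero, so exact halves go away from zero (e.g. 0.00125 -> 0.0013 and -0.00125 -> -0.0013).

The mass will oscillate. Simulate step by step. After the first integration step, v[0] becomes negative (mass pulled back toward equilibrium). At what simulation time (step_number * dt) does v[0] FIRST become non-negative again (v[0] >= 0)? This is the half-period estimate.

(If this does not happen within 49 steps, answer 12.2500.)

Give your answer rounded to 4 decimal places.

Step 0: x=[8.1000] v=[0.0000]
Step 1: x=[7.9734] v=[-0.5063]
Step 2: x=[7.7292] v=[-0.9770]
Step 3: x=[7.3845] v=[-1.3790]
Step 4: x=[6.9635] v=[-1.6840]
Step 5: x=[6.4959] v=[-1.8706]
Step 6: x=[6.0145] v=[-1.9257]
Step 7: x=[5.5532] v=[-1.8454]
Step 8: x=[5.1444] v=[-1.6354]
Step 9: x=[4.8168] v=[-1.3104]
Step 10: x=[4.5935] v=[-0.8933]
Step 11: x=[4.4902] v=[-0.4134]
Step 12: x=[4.5141] v=[0.0956]
First v>=0 after going negative at step 12, time=3.0000

Answer: 3.0000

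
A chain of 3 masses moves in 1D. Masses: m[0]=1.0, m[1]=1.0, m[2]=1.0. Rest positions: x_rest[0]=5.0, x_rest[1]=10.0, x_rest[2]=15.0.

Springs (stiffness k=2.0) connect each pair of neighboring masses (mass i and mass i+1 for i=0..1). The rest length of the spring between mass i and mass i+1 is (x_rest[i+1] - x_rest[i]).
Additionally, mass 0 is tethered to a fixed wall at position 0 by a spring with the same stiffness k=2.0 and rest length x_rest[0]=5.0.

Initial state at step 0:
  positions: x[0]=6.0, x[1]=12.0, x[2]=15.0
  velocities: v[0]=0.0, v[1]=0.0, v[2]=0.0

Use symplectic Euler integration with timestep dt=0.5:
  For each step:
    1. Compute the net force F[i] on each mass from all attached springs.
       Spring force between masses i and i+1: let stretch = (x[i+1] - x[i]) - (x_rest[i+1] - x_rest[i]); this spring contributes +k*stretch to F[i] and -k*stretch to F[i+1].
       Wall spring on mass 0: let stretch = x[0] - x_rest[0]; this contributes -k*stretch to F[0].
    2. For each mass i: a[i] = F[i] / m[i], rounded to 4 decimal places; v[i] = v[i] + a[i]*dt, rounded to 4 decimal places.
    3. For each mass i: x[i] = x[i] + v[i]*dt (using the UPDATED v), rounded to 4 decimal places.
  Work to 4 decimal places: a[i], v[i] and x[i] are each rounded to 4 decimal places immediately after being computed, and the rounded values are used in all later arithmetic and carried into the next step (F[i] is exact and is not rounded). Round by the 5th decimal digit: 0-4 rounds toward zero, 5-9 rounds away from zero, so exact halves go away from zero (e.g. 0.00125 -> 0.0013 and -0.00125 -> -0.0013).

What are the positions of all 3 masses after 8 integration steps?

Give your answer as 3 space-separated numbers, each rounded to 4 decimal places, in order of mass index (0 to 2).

Step 0: x=[6.0000 12.0000 15.0000] v=[0.0000 0.0000 0.0000]
Step 1: x=[6.0000 10.5000 16.0000] v=[0.0000 -3.0000 2.0000]
Step 2: x=[5.2500 9.5000 16.7500] v=[-1.5000 -2.0000 1.5000]
Step 3: x=[4.0000 10.0000 16.3750] v=[-2.5000 1.0000 -0.7500]
Step 4: x=[3.7500 10.6875 15.3125] v=[-0.5000 1.3750 -2.1250]
Step 5: x=[5.0938 10.2188 14.4375] v=[2.6875 -0.9375 -1.7500]
Step 6: x=[6.4532 9.2969 13.9532] v=[2.7187 -1.8438 -0.9687]
Step 7: x=[6.0078 9.2813 13.6407] v=[-0.8908 -0.0312 -0.6250]
Step 8: x=[4.1953 9.8087 13.6485] v=[-3.6251 1.0547 0.0156]

Answer: 4.1953 9.8087 13.6485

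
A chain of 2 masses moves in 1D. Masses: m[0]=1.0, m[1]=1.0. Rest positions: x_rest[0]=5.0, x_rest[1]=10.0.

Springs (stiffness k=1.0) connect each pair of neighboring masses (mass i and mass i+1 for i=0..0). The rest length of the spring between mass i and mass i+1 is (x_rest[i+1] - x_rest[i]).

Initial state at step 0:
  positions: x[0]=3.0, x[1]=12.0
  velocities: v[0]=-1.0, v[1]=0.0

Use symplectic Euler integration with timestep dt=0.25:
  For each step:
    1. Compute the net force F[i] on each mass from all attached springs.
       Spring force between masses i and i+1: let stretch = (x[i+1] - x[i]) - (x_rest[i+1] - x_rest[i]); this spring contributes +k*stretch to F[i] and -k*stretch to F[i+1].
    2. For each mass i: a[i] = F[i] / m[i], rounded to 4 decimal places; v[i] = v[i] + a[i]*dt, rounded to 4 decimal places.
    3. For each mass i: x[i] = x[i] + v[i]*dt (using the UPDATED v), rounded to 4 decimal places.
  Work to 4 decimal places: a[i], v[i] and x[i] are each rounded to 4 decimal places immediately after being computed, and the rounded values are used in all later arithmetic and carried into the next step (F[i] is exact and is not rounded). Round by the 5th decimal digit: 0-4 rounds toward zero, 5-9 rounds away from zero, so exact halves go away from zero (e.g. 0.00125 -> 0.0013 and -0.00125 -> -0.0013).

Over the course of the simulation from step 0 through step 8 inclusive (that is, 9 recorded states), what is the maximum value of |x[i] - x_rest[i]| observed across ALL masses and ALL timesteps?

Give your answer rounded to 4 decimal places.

Answer: 2.9118

Derivation:
Step 0: x=[3.0000 12.0000] v=[-1.0000 0.0000]
Step 1: x=[3.0000 11.7500] v=[0.0000 -1.0000]
Step 2: x=[3.2344 11.2656] v=[0.9375 -1.9375]
Step 3: x=[3.6582 10.5918] v=[1.6953 -2.6953]
Step 4: x=[4.2029 9.7971] v=[2.1787 -3.1787]
Step 5: x=[4.7847 8.9653] v=[2.3273 -3.3273]
Step 6: x=[5.3153 8.1847] v=[2.1225 -3.1225]
Step 7: x=[5.7128 7.5372] v=[1.5899 -2.5899]
Step 8: x=[5.9118 7.0882] v=[0.7960 -1.7960]
Max displacement = 2.9118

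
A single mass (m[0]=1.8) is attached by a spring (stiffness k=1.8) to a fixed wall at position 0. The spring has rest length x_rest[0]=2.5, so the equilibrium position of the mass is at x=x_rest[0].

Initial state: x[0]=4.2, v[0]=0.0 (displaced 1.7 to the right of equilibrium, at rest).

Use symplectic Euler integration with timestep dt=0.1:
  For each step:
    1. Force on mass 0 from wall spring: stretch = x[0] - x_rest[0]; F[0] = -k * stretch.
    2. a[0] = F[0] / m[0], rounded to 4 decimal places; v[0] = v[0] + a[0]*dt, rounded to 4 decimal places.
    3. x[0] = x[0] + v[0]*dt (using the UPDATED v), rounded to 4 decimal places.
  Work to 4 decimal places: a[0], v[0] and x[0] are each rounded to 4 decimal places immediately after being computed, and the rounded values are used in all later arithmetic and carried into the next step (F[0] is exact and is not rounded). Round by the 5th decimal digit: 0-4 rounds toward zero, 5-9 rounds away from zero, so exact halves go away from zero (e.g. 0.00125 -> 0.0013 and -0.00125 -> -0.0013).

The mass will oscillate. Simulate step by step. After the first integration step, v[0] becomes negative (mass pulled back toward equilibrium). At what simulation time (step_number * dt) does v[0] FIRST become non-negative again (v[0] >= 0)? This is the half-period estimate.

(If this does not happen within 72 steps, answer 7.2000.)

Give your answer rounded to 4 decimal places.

Step 0: x=[4.2000] v=[0.0000]
Step 1: x=[4.1830] v=[-0.1700]
Step 2: x=[4.1492] v=[-0.3383]
Step 3: x=[4.0989] v=[-0.5032]
Step 4: x=[4.0326] v=[-0.6631]
Step 5: x=[3.9510] v=[-0.8164]
Step 6: x=[3.8549] v=[-0.9615]
Step 7: x=[3.7452] v=[-1.0970]
Step 8: x=[3.6231] v=[-1.2215]
Step 9: x=[3.4897] v=[-1.3338]
Step 10: x=[3.3464] v=[-1.4328]
Step 11: x=[3.1947] v=[-1.5174]
Step 12: x=[3.0360] v=[-1.5869]
Step 13: x=[2.8720] v=[-1.6405]
Step 14: x=[2.7042] v=[-1.6777]
Step 15: x=[2.5344] v=[-1.6981]
Step 16: x=[2.3643] v=[-1.7015]
Step 17: x=[2.1955] v=[-1.6879]
Step 18: x=[2.0298] v=[-1.6575]
Step 19: x=[1.8688] v=[-1.6105]
Step 20: x=[1.7141] v=[-1.5474]
Step 21: x=[1.5672] v=[-1.4688]
Step 22: x=[1.4297] v=[-1.3755]
Step 23: x=[1.3029] v=[-1.2685]
Step 24: x=[1.1880] v=[-1.1488]
Step 25: x=[1.0862] v=[-1.0176]
Step 26: x=[0.9986] v=[-0.8762]
Step 27: x=[0.9260] v=[-0.7261]
Step 28: x=[0.8691] v=[-0.5687]
Step 29: x=[0.8285] v=[-0.4056]
Step 30: x=[0.8047] v=[-0.2385]
Step 31: x=[0.7978] v=[-0.0690]
Step 32: x=[0.8079] v=[0.1012]
First v>=0 after going negative at step 32, time=3.2000

Answer: 3.2000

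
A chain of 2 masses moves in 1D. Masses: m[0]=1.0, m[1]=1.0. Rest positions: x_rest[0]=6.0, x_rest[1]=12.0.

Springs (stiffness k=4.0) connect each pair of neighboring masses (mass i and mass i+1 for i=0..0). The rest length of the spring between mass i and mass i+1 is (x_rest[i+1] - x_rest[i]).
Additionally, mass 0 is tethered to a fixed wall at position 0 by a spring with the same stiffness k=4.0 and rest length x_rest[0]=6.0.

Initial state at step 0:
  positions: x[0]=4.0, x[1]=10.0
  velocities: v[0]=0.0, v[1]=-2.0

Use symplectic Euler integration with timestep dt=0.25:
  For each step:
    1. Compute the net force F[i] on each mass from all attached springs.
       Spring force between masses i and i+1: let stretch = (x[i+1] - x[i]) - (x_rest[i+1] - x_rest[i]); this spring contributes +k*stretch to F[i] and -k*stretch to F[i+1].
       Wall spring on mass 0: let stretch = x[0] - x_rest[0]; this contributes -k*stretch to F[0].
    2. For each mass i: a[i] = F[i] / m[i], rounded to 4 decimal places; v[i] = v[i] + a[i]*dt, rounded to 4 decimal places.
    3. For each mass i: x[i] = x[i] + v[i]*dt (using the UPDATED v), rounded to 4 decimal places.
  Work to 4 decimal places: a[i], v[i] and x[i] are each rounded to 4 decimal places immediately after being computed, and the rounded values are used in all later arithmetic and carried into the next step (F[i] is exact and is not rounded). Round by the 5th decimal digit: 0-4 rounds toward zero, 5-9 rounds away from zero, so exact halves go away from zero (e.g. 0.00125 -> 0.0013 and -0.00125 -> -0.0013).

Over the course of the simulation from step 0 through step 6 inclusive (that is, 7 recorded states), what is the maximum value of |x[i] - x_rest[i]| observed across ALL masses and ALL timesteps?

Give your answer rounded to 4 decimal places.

Step 0: x=[4.0000 10.0000] v=[0.0000 -2.0000]
Step 1: x=[4.5000 9.5000] v=[2.0000 -2.0000]
Step 2: x=[5.1250 9.2500] v=[2.5000 -1.0000]
Step 3: x=[5.5000 9.4688] v=[1.5000 0.8750]
Step 4: x=[5.4922 10.1954] v=[-0.0312 2.9062]
Step 5: x=[5.2872 11.2462] v=[-0.8202 4.2030]
Step 6: x=[5.2501 12.3072] v=[-0.1484 4.2440]
Max displacement = 2.7500

Answer: 2.7500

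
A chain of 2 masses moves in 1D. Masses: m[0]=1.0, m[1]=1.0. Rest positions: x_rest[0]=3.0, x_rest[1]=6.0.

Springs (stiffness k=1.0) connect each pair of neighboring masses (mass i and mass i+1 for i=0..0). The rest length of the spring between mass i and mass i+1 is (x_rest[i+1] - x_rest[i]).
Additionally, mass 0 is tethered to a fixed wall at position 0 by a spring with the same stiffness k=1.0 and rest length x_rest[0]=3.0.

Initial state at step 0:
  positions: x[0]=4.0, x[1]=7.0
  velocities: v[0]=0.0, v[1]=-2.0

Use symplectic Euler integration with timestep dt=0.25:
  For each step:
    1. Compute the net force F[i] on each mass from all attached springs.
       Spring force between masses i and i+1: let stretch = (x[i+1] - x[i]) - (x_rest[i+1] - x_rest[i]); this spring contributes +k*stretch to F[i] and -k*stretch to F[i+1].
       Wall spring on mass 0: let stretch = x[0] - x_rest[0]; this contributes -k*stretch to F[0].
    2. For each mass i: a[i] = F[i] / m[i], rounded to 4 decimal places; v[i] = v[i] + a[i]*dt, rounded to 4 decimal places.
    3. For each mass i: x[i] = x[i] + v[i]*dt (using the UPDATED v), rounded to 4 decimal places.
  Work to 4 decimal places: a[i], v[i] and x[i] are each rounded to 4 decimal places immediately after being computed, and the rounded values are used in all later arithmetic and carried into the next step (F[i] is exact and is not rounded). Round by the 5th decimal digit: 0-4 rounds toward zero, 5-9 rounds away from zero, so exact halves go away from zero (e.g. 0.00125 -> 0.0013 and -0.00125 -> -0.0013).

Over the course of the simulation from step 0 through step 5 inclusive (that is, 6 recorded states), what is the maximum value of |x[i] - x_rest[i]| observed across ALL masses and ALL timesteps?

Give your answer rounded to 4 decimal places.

Answer: 1.0694

Derivation:
Step 0: x=[4.0000 7.0000] v=[0.0000 -2.0000]
Step 1: x=[3.9375 6.5000] v=[-0.2500 -2.0000]
Step 2: x=[3.7891 6.0274] v=[-0.5938 -1.8906]
Step 3: x=[3.5437 5.6024] v=[-0.9815 -1.7002]
Step 4: x=[3.2055 5.2362] v=[-1.3528 -1.4649]
Step 5: x=[2.7939 4.9306] v=[-1.6465 -1.2226]
Max displacement = 1.0694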